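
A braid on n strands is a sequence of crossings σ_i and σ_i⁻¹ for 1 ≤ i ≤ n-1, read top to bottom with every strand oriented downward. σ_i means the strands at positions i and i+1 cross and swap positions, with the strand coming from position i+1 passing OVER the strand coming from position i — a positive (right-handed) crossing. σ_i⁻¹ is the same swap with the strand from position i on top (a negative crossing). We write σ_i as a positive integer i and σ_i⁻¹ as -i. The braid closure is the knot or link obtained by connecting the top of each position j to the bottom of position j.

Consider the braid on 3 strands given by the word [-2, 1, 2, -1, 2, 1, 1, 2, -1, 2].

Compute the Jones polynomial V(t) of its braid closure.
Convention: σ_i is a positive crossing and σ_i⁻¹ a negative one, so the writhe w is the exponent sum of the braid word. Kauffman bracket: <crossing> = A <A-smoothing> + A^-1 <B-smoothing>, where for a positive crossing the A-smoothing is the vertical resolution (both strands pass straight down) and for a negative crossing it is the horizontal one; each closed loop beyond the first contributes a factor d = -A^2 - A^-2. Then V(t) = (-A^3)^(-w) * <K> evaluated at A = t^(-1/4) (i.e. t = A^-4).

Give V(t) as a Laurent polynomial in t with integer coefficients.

The presented braid s2^-1 s1 s2 s1^-1 s2 s1 s1 s2 s1^-1 s2 on 3 strands reduces by inverse Markov moves (closure unchanged at each step):
  Deconjugate: the word is γ·β·γ⁻¹ with γ = s2^-1 s1 (prefix) and γ⁻¹ = s1^-1 s2 (suffix); strip both.
Reduced to β = s2 s1^-1 s2 s1 s1 s2 on 3 strands, 6 crossings.
Compute on β:
Braid: s2 s1^-1 s2 s1 s1 s2 on 3 strands, 6 crossings.
Writhe w = (#positive) - (#negative) = 5 - 1 = 4.
Computing the Kauffman bracket via state sum. There are 2^6 = 64 states.
Each crossing splits two ways (0=vertical, 1=horizontal). The state's weight is A^(#A-smoothings - #B-smoothings) * d^(loops - 1).
Tabulate the states by total A-exponent and number of loops L (A-exp: L × count):
  A^6: L=2 ×1
  A^4: L=1 ×3, L=3 ×3
  A^2: L=2 ×14, L=4 ×1
  A^0: L=1 ×10, L=3 ×10
  A^-2: L=2 ×13, L=4 ×2
  A^-4: L=3 ×6
  A^-6: L=4 ×1
Each group contributes A^e * Σ count * d^(L-1):
Powers of d = -A^2 - A^-2: d^2 = A^4 + 2 + A^-4; d^3 = -A^6 - 3*A^2 - 3*A^-2 - A^-6.
  A^6 * (d) = -A^8 - A^4
  A^4 * (3 + 3*d^2) = 3*A^8 + 9*A^4 + 3
  A^2 * (14*d + d^3) = -A^8 - 17*A^4 - 17 - A^-4
  A^0 * (10 + 10*d^2) = 10*A^4 + 30 + 10*A^-4
  A^-2 * (13*d + 2*d^3) = -2*A^4 - 19 - 19*A^-4 - 2*A^-8
  A^-4 * (6*d^2) = 6 + 12*A^-4 + 6*A^-8
  A^-6 * (d^3) = -1 - 3*A^-4 - 3*A^-8 - A^-12
Summing the groups: <K> = A^8 - A^4 + 2 - A^-4 + A^-8 - A^-12
Normalise by the writhe: (-A^3)^(-w) = (-A^3)^(-4) = A^-12, so f(A) = A^-12 * <K> = A^-4 - A^-8 + 2*A^-12 - A^-16 + A^-20 - A^-24.
Substitute A = t^(-1/4), i.e. A^e → t^(-e/4): V(t) = -t^6 + t^5 - t^4 + 2*t^3 - t^2 + t

Answer: -t^6 + t^5 - t^4 + 2*t^3 - t^2 + t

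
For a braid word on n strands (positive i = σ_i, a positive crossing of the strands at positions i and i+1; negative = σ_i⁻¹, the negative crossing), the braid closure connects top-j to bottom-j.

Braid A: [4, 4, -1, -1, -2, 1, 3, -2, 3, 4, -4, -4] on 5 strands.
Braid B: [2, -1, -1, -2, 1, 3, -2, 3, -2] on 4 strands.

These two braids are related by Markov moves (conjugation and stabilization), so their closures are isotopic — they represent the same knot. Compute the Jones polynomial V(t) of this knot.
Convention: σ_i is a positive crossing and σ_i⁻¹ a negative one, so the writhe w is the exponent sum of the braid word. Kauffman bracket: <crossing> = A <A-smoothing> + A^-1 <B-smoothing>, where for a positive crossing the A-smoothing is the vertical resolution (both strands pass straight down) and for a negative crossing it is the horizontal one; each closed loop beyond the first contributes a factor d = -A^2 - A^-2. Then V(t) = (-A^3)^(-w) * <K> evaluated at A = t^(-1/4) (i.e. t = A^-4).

t^2 - t + 2 - 2*t^-1 + t^-2 - t^-3 + t^-4

Derivation:
Markov-equivalent braids have isotopic closures, hence identical knot invariants. Strip the Markov moves from each word to reach a common short braid β, then compute V(t) once on β.
Braid A: s4 s4 s1^-1 s1^-1 s2^-1 s1 s3 s2^-1 s3 s4 s4^-1 s4^-1 on 5 strands reduces by inverse Markov moves (closure unchanged at each step):
  Deconjugate: the word is γ·β·γ⁻¹ with γ = s4 s4 (prefix) and γ⁻¹ = s4^-1 s4^-1 (suffix); strip both.
  Destabilize: the word has the form β·s4 where s4 occurs only as the final letter (β ∈ B_4); drop it and the last strand → 4 strands.
Reduced to β = s1^-1 s1^-1 s2^-1 s1 s3 s2^-1 s3 on 4 strands, 7 crossings.
Braid B: s2 s1^-1 s1^-1 s2^-1 s1 s3 s2^-1 s3 s2^-1 on 4 strands reduces by inverse Markov moves (closure unchanged at each step):
  Deconjugate: the word is γ·β·γ⁻¹ with γ = s2 (prefix) and γ⁻¹ = s2^-1 (suffix); strip both.
Reduced to β = s1^-1 s1^-1 s2^-1 s1 s3 s2^-1 s3 on 4 strands, 7 crossings.
Both give the same β = s1^-1 s1^-1 s2^-1 s1 s3 s2^-1 s3 on 4 strands, so one state sum suffices:
Braid: s1^-1 s1^-1 s2^-1 s1 s3 s2^-1 s3 on 4 strands, 7 crossings.
Writhe w = (#positive) - (#negative) = 3 - 4 = -1.
State-sum expansion of <K>. There are 2^7 = 128 states.
Each crossing splits two ways (0=vertical, 1=horizontal). The state's weight is A^(#A-smoothings - #B-smoothings) * d^(loops - 1).
Tabulate the states by total A-exponent and number of loops L (A-exp: L × count):
  A^7: L=4 ×1
  A^5: L=3 ×7
  A^3: L=2 ×17, L=4 ×4
  A^1: L=1 ×14, L=3 ×20, L=5 ×1
  A^-1: L=2 ×27, L=4 ×8
  A^-3: L=1 ×5, L=3 ×15, L=5 ×1
  A^-5: L=2 ×4, L=4 ×3
  A^-7: L=3 ×1
Each group contributes A^e * Σ count * d^(L-1):
Powers of d = -A^2 - A^-2: d^2 = A^4 + 2 + A^-4; d^3 = -A^6 - 3*A^2 - 3*A^-2 - A^-6; d^4 = A^8 + 4*A^4 + 6 + 4*A^-4 + A^-8.
  A^7 * (d^3) = -A^13 - 3*A^9 - 3*A^5 - A
  A^5 * (7*d^2) = 7*A^9 + 14*A^5 + 7*A
  A^3 * (17*d + 4*d^3) = -4*A^9 - 29*A^5 - 29*A - 4*A^-3
  A^1 * (14 + 20*d^2 + d^4) = A^9 + 24*A^5 + 60*A + 24*A^-3 + A^-7
  A^-1 * (27*d + 8*d^3) = -8*A^5 - 51*A - 51*A^-3 - 8*A^-7
  A^-3 * (5 + 15*d^2 + d^4) = A^5 + 19*A + 41*A^-3 + 19*A^-7 + A^-11
  A^-5 * (4*d + 3*d^3) = -3*A - 13*A^-3 - 13*A^-7 - 3*A^-11
  A^-7 * (d^2) = A^-3 + 2*A^-7 + A^-11
Summing the groups: <K> = -A^13 + A^9 - A^5 + 2*A - 2*A^-3 + A^-7 - A^-11
Normalise by the writhe: (-A^3)^(-w) = (-A^3)^(1) = -A^3, so f(A) = -A^3 * <K> = A^16 - A^12 + A^8 - 2*A^4 + 2 - A^-4 + A^-8.
Substitute A = t^(-1/4), i.e. A^e → t^(-e/4): V(t) = t^2 - t + 2 - 2*t^-1 + t^-2 - t^-3 + t^-4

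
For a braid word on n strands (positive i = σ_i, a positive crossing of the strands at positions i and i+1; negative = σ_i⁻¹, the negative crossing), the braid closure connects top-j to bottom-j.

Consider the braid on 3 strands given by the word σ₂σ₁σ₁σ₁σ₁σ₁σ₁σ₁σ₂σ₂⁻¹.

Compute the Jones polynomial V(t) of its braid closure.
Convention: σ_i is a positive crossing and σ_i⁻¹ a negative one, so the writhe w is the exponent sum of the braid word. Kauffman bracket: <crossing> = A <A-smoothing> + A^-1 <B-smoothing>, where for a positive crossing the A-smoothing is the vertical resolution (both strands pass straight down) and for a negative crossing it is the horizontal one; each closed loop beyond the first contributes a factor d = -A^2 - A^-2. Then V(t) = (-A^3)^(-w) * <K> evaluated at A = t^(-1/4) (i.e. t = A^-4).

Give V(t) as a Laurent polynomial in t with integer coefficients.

The presented braid s2 s1 s1 s1 s1 s1 s1 s1 s2 s2^-1 on 3 strands reduces by inverse Markov moves (closure unchanged at each step):
  Deconjugate: the word is γ·β·γ⁻¹ with γ = s2 (prefix) and γ⁻¹ = s2^-1 (suffix); strip both.
  Destabilize: the word has the form β·s2 where s2 occurs only as the final letter (β ∈ B_2); drop it and the last strand → 2 strands.
Reduced to β = s1 s1 s1 s1 s1 s1 s1 on 2 strands, 7 crossings.
Compute on β:
Braid: s1 s1 s1 s1 s1 s1 s1 on 2 strands, 7 crossings.
Writhe w = (#positive) - (#negative) = 7 - 0 = 7.
Computing the Kauffman bracket via state sum. There are 2^7 = 128 states.
Each crossing splits two ways (0=vertical, 1=horizontal). The state's weight is A^(#A-smoothings - #B-smoothings) * d^(loops - 1).
Tabulate the states by total A-exponent and number of loops L (A-exp: L × count):
  A^7: L=2 ×1
  A^5: L=1 ×7
  A^3: L=2 ×21
  A^1: L=3 ×35
  A^-1: L=4 ×35
  A^-3: L=5 ×21
  A^-5: L=6 ×7
  A^-7: L=7 ×1
Each group contributes A^e * Σ count * d^(L-1):
Powers of d = -A^2 - A^-2: d^2 = A^4 + 2 + A^-4; d^3 = -A^6 - 3*A^2 - 3*A^-2 - A^-6; d^4 = A^8 + 4*A^4 + 6 + 4*A^-4 + A^-8; d^5 = -A^10 - 5*A^6 - 10*A^2 - 10*A^-2 - 5*A^-6 - A^-10; d^6 = A^12 + 6*A^8 + 15*A^4 + 20 + 15*A^-4 + 6*A^-8 + A^-12.
  A^7 * (d) = -A^9 - A^5
  A^5 * (7) = 7*A^5
  A^3 * (21*d) = -21*A^5 - 21*A
  A^1 * (35*d^2) = 35*A^5 + 70*A + 35*A^-3
  A^-1 * (35*d^3) = -35*A^5 - 105*A - 105*A^-3 - 35*A^-7
  A^-3 * (21*d^4) = 21*A^5 + 84*A + 126*A^-3 + 84*A^-7 + 21*A^-11
  A^-5 * (7*d^5) = -7*A^5 - 35*A - 70*A^-3 - 70*A^-7 - 35*A^-11 - 7*A^-15
  A^-7 * (d^6) = A^5 + 6*A + 15*A^-3 + 20*A^-7 + 15*A^-11 + 6*A^-15 + A^-19
Summing the groups: <K> = -A^9 - A + A^-3 - A^-7 + A^-11 - A^-15 + A^-19
Normalise by the writhe: (-A^3)^(-w) = (-A^3)^(-7) = -A^-21, so f(A) = -A^-21 * <K> = A^-12 + A^-20 - A^-24 + A^-28 - A^-32 + A^-36 - A^-40.
Substitute A = t^(-1/4), i.e. A^e → t^(-e/4): V(t) = -t^10 + t^9 - t^8 + t^7 - t^6 + t^5 + t^3

Answer: -t^10 + t^9 - t^8 + t^7 - t^6 + t^5 + t^3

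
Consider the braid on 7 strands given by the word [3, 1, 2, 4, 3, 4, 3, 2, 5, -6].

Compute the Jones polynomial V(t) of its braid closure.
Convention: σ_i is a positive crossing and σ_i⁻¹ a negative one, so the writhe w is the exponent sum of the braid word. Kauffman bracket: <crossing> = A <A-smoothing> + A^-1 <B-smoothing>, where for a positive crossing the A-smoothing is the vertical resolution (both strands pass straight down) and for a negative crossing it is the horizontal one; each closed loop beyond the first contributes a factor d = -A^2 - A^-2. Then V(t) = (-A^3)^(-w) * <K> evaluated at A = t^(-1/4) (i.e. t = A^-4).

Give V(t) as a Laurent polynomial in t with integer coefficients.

-t^7 + t^6 - t^5 + t^4 + t^2

Derivation:
The presented braid s3 s1 s2 s4 s3 s4 s3 s2 s5 s6^-1 on 7 strands reduces by inverse Markov moves (closure unchanged at each step):
  Destabilize: the word has the form β·s6^-1 where s6^-1 occurs only as the final letter (β ∈ B_6); drop it and the last strand → 6 strands.
  Destabilize: the word has the form β·s5 where s5 occurs only as the final letter (β ∈ B_5); drop it and the last strand → 5 strands.
Reduced to β = s3 s1 s2 s4 s3 s4 s3 s2 on 5 strands, 8 crossings.
Compute on β:
Braid: s3 s1 s2 s4 s3 s4 s3 s2 on 5 strands, 8 crossings.
Writhe w = (#positive) - (#negative) = 8 - 0 = 8.
State-sum expansion of <K>. There are 2^8 = 256 states.
For each crossing: s=0 is the vertical smoothing, s=1 horizontal. Crossing k contributes A^(sign_k * (1 - 2*s_k)); loop factor d = -A^2 - A^-2.
Tabulate the states by total A-exponent and number of loops L (A-exp: L × count):
  A^8: L=5 ×1
  A^6: L=4 ×8
  A^4: L=3 ×23, L=5 ×5
  A^2: L=2 ×28, L=4 ×27, L=6 ×1
  A^0: L=1 ×12, L=3 ×50, L=5 ×8
  A^-2: L=2 ×36, L=4 ×20
  A^-4: L=1 ×8, L=3 ×20
  A^-6: L=2 ×8
  A^-8: L=1 ×1
Each group contributes A^e * Σ count * d^(L-1):
Powers of d = -A^2 - A^-2: d^2 = A^4 + 2 + A^-4; d^3 = -A^6 - 3*A^2 - 3*A^-2 - A^-6; d^4 = A^8 + 4*A^4 + 6 + 4*A^-4 + A^-8; d^5 = -A^10 - 5*A^6 - 10*A^2 - 10*A^-2 - 5*A^-6 - A^-10.
  A^8 * (d^4) = A^16 + 4*A^12 + 6*A^8 + 4*A^4 + 1
  A^6 * (8*d^3) = -8*A^12 - 24*A^8 - 24*A^4 - 8
  A^4 * (23*d^2 + 5*d^4) = 5*A^12 + 43*A^8 + 76*A^4 + 43 + 5*A^-4
  A^2 * (28*d + 27*d^3 + d^5) = -A^12 - 32*A^8 - 119*A^4 - 119 - 32*A^-4 - A^-8
  A^0 * (12 + 50*d^2 + 8*d^4) = 8*A^8 + 82*A^4 + 160 + 82*A^-4 + 8*A^-8
  A^-2 * (36*d + 20*d^3) = -20*A^4 - 96 - 96*A^-4 - 20*A^-8
  A^-4 * (8 + 20*d^2) = 20 + 48*A^-4 + 20*A^-8
  A^-6 * (8*d) = -8*A^-4 - 8*A^-8
  A^-8 * (1) = A^-8
Summing the groups: <K> = A^16 + A^8 - A^4 + 1 - A^-4
Normalise by the writhe: (-A^3)^(-w) = (-A^3)^(-8) = A^-24, so f(A) = A^-24 * <K> = A^-8 + A^-16 - A^-20 + A^-24 - A^-28.
Substitute A = t^(-1/4), i.e. A^e → t^(-e/4): V(t) = -t^7 + t^6 - t^5 + t^4 + t^2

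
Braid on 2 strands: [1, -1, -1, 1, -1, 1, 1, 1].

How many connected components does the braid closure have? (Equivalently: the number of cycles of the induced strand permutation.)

Track the strand permutation on 2 strands, starting from identity.
  step 1: s1 swaps positions 1,2 -> [2 1]
  step 2: s1^-1 swaps positions 1,2 -> [1 2]
  step 3: s1^-1 swaps positions 1,2 -> [2 1]
  step 4: s1 swaps positions 1,2 -> [1 2]
  step 5: s1^-1 swaps positions 1,2 -> [2 1]
  step 6: s1 swaps positions 1,2 -> [1 2]
  step 7: s1 swaps positions 1,2 -> [2 1]
  step 8: s1 swaps positions 1,2 -> [1 2]
Final permutation (position -> original strand): [1 2]
Closure components = cycle count of this permutation = 2.

Answer: 2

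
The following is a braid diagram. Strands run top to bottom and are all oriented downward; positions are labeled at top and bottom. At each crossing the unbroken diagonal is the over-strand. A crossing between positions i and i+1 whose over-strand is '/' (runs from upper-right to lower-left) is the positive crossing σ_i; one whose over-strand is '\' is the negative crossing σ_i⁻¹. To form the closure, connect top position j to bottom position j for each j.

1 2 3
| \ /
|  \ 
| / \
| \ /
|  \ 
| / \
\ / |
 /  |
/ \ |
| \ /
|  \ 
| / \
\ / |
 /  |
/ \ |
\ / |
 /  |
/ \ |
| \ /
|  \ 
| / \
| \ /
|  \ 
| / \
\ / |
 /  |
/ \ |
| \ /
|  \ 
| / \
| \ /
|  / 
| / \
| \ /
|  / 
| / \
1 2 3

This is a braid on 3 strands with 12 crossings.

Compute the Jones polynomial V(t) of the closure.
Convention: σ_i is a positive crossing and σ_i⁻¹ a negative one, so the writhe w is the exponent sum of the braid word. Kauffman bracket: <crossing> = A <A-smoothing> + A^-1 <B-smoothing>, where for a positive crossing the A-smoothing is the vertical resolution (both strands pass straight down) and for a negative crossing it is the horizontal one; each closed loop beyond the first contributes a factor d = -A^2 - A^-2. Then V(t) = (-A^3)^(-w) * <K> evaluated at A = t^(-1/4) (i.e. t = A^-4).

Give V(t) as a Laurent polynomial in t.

Reading the diagram top to bottom ('/'-over between positions i,i+1 = s_i, '\'-over = s_i^-1): braid word = s2^-1 s2^-1 s1 s2^-1 s1 s1 s2^-1 s2^-1 s1 s2^-1 s2 s2.
The presented braid s2^-1 s2^-1 s1 s2^-1 s1 s1 s2^-1 s2^-1 s1 s2^-1 s2 s2 on 3 strands reduces by inverse Markov moves (closure unchanged at each step):
  Deconjugate: the word is γ·β·γ⁻¹ with γ = s2^-1 s2^-1 (prefix) and γ⁻¹ = s2 s2 (suffix); strip both.
Reduced to β = s1 s2^-1 s1 s1 s2^-1 s2^-1 s1 s2^-1 on 3 strands, 8 crossings.
Compute on β:
Braid: s1 s2^-1 s1 s1 s2^-1 s2^-1 s1 s2^-1 on 3 strands, 8 crossings.
Writhe w = (#positive) - (#negative) = 4 - 4 = 0.
Enumerate smoothing states for the bracket polynomial. There are 2^8 = 256 states.
Smooth each crossing (0=||, 1=⌣⌢); contribution A^(Σ sign_k(1-2s_k)) * d^(L-1).
Tabulate the states by total A-exponent and number of loops L (A-exp: L × count):
  A^8: L=5 ×1
  A^6: L=4 ×8
  A^4: L=3 ×27, L=5 ×1
  A^2: L=2 ×47, L=4 ×9
  A^0: L=1 ×37, L=3 ×32, L=5 ×1
  A^-2: L=2 ×47, L=4 ×9
  A^-4: L=3 ×27, L=5 ×1
  A^-6: L=4 ×8
  A^-8: L=5 ×1
Each group contributes A^e * Σ count * d^(L-1):
Powers of d = -A^2 - A^-2: d^2 = A^4 + 2 + A^-4; d^3 = -A^6 - 3*A^2 - 3*A^-2 - A^-6; d^4 = A^8 + 4*A^4 + 6 + 4*A^-4 + A^-8.
  A^8 * (d^4) = A^16 + 4*A^12 + 6*A^8 + 4*A^4 + 1
  A^6 * (8*d^3) = -8*A^12 - 24*A^8 - 24*A^4 - 8
  A^4 * (27*d^2 + d^4) = A^12 + 31*A^8 + 60*A^4 + 31 + A^-4
  A^2 * (47*d + 9*d^3) = -9*A^8 - 74*A^4 - 74 - 9*A^-4
  A^0 * (37 + 32*d^2 + d^4) = A^8 + 36*A^4 + 107 + 36*A^-4 + A^-8
  A^-2 * (47*d + 9*d^3) = -9*A^4 - 74 - 74*A^-4 - 9*A^-8
  A^-4 * (27*d^2 + d^4) = A^4 + 31 + 60*A^-4 + 31*A^-8 + A^-12
  A^-6 * (8*d^3) = -8 - 24*A^-4 - 24*A^-8 - 8*A^-12
  A^-8 * (d^4) = 1 + 4*A^-4 + 6*A^-8 + 4*A^-12 + A^-16
Summing the groups: <K> = A^16 - 3*A^12 + 5*A^8 - 6*A^4 + 7 - 6*A^-4 + 5*A^-8 - 3*A^-12 + A^-16
Normalise by the writhe: (-A^3)^(-w) = (-A^3)^(0) = 1, so f(A) = 1 * <K> = A^16 - 3*A^12 + 5*A^8 - 6*A^4 + 7 - 6*A^-4 + 5*A^-8 - 3*A^-12 + A^-16.
Substitute A = t^(-1/4), i.e. A^e → t^(-e/4): V(t) = t^4 - 3*t^3 + 5*t^2 - 6*t + 7 - 6*t^-1 + 5*t^-2 - 3*t^-3 + t^-4

Answer: t^4 - 3*t^3 + 5*t^2 - 6*t + 7 - 6*t^-1 + 5*t^-2 - 3*t^-3 + t^-4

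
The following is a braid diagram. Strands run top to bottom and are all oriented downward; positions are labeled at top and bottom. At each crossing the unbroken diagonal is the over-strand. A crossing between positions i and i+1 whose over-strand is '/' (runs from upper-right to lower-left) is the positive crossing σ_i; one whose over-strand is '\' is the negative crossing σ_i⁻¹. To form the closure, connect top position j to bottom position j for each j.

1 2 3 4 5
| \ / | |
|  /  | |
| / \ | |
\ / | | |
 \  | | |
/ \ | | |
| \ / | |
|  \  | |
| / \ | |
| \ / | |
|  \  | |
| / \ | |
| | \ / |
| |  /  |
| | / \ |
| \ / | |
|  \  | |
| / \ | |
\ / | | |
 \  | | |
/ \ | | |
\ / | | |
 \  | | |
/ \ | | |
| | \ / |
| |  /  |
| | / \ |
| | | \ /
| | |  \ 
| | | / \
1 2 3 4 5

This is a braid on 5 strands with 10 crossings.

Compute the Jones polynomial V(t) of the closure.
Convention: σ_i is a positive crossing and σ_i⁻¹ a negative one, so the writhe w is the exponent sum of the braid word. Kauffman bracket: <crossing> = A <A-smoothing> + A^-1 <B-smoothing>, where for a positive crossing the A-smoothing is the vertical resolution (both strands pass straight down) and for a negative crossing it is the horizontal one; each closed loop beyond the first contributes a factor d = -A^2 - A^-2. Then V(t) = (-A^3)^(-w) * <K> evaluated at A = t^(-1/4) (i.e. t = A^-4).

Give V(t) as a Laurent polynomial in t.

t - 2 + 4*t^-1 - 5*t^-2 + 6*t^-3 - 5*t^-4 + 4*t^-5 - 3*t^-6 + t^-7

Derivation:
Reading the diagram top to bottom ('/'-over between positions i,i+1 = s_i, '\'-over = s_i^-1): braid word = s2 s1^-1 s2^-1 s2^-1 s3 s2^-1 s1^-1 s1^-1 s3 s4^-1.
The presented braid s2 s1^-1 s2^-1 s2^-1 s3 s2^-1 s1^-1 s1^-1 s3 s4^-1 on 5 strands reduces by inverse Markov moves (closure unchanged at each step):
  Destabilize: the word has the form β·s4^-1 where s4^-1 occurs only as the final letter (β ∈ B_4); drop it and the last strand → 4 strands.
Reduced to β = s2 s1^-1 s2^-1 s2^-1 s3 s2^-1 s1^-1 s1^-1 s3 on 4 strands, 9 crossings.
Compute on β:
Braid: s2 s1^-1 s2^-1 s2^-1 s3 s2^-1 s1^-1 s1^-1 s3 on 4 strands, 9 crossings.
Writhe w = (#positive) - (#negative) = 3 - 6 = -3.
Computing the Kauffman bracket via state sum. There are 2^9 = 512 states.
Each crossing splits two ways (0=vertical, 1=horizontal). The state's weight is A^(#A-smoothings - #B-smoothings) * d^(loops - 1).
Tabulate the states by total A-exponent and number of loops L (A-exp: L × count):
  A^9: L=6 ×1
  A^7: L=5 ×9
  A^5: L=4 ×35, L=6 ×1
  A^3: L=3 ×73, L=5 ×11
  A^1: L=2 ×82, L=4 ×43, L=6 ×1
  A^-1: L=1 ×40, L=3 ×79, L=5 ×7
  A^-3: L=2 ×63, L=4 ×21
  A^-5: L=1 ×9, L=3 ×26, L=5 ×1
  A^-7: L=2 ×6, L=4 ×3
  A^-9: L=3 ×1
Each group contributes A^e * Σ count * d^(L-1):
Powers of d = -A^2 - A^-2: d^2 = A^4 + 2 + A^-4; d^3 = -A^6 - 3*A^2 - 3*A^-2 - A^-6; d^4 = A^8 + 4*A^4 + 6 + 4*A^-4 + A^-8; d^5 = -A^10 - 5*A^6 - 10*A^2 - 10*A^-2 - 5*A^-6 - A^-10.
  A^9 * (d^5) = -A^19 - 5*A^15 - 10*A^11 - 10*A^7 - 5*A^3 - A^-1
  A^7 * (9*d^4) = 9*A^15 + 36*A^11 + 54*A^7 + 36*A^3 + 9*A^-1
  A^5 * (35*d^3 + d^5) = -A^15 - 40*A^11 - 115*A^7 - 115*A^3 - 40*A^-1 - A^-5
  A^3 * (73*d^2 + 11*d^4) = 11*A^11 + 117*A^7 + 212*A^3 + 117*A^-1 + 11*A^-5
  A^1 * (82*d + 43*d^3 + d^5) = -A^11 - 48*A^7 - 221*A^3 - 221*A^-1 - 48*A^-5 - A^-9
  A^-1 * (40 + 79*d^2 + 7*d^4) = 7*A^7 + 107*A^3 + 240*A^-1 + 107*A^-5 + 7*A^-9
  A^-3 * (63*d + 21*d^3) = -21*A^3 - 126*A^-1 - 126*A^-5 - 21*A^-9
  A^-5 * (9 + 26*d^2 + d^4) = A^3 + 30*A^-1 + 67*A^-5 + 30*A^-9 + A^-13
  A^-7 * (6*d + 3*d^3) = -3*A^-1 - 15*A^-5 - 15*A^-9 - 3*A^-13
  A^-9 * (d^2) = A^-5 + 2*A^-9 + A^-13
Summing the groups: <K> = -A^19 + 3*A^15 - 4*A^11 + 5*A^7 - 6*A^3 + 5*A^-1 - 4*A^-5 + 2*A^-9 - A^-13
Normalise by the writhe: (-A^3)^(-w) = (-A^3)^(3) = -A^9, so f(A) = -A^9 * <K> = A^28 - 3*A^24 + 4*A^20 - 5*A^16 + 6*A^12 - 5*A^8 + 4*A^4 - 2 + A^-4.
Substitute A = t^(-1/4), i.e. A^e → t^(-e/4): V(t) = t - 2 + 4*t^-1 - 5*t^-2 + 6*t^-3 - 5*t^-4 + 4*t^-5 - 3*t^-6 + t^-7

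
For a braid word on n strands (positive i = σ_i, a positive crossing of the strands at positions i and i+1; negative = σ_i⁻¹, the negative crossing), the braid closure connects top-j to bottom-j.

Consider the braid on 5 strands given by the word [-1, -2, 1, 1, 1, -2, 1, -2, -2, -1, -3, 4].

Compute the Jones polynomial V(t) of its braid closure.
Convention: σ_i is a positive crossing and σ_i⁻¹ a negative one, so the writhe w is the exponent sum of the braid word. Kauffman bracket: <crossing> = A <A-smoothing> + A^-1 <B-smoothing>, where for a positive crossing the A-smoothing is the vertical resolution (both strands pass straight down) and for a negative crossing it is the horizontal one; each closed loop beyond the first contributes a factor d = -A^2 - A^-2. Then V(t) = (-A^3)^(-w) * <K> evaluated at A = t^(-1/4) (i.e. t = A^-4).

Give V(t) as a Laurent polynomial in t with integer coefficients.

The presented braid s1^-1 s2^-1 s1 s1 s1 s2^-1 s1 s2^-1 s2^-1 s1^-1 s3^-1 s4 on 5 strands reduces by inverse Markov moves (closure unchanged at each step):
  Destabilize: the word has the form β·s4 where s4 occurs only as the final letter (β ∈ B_4); drop it and the last strand → 4 strands.
  Destabilize: the word has the form β·s3^-1 where s3^-1 occurs only as the final letter (β ∈ B_3); drop it and the last strand → 3 strands.
Reduced to β = s1^-1 s2^-1 s1 s1 s1 s2^-1 s1 s2^-1 s2^-1 s1^-1 on 3 strands, 10 crossings.
Compute on β:
Braid: s1^-1 s2^-1 s1 s1 s1 s2^-1 s1 s2^-1 s2^-1 s1^-1 on 3 strands, 10 crossings.
Writhe w = (#positive) - (#negative) = 4 - 6 = -2.
Computing the Kauffman bracket via state sum. There are 2^10 = 1024 states.
Each crossing splits two ways (0=vertical, 1=horizontal). The state's weight is A^(#A-smoothings - #B-smoothings) * d^(loops - 1).
Tabulate the states by total A-exponent and number of loops L (A-exp: L × count):
  A^10: L=5 ×1
  A^8: L=4 ×10
  A^6: L=3 ×38, L=5 ×7
  A^4: L=2 ×67, L=4 ×49, L=6 ×4
  A^2: L=1 ×46, L=3 ×130, L=5 ×33, L=7 ×1
  A^0: L=2 ×131, L=4 ×110, L=6 ×11
  A^-2: L=1 ×25, L=3 ×133, L=5 ×51, L=7 ×1
  A^-4: L=2 ×37, L=4 ×72, L=6 ×11
  A^-6: L=3 ×25, L=5 ×19, L=7 ×1
  A^-8: L=4 ×8, L=6 ×2
  A^-10: L=5 ×1
Each group contributes A^e * Σ count * d^(L-1):
Powers of d = -A^2 - A^-2: d^2 = A^4 + 2 + A^-4; d^3 = -A^6 - 3*A^2 - 3*A^-2 - A^-6; d^4 = A^8 + 4*A^4 + 6 + 4*A^-4 + A^-8; d^5 = -A^10 - 5*A^6 - 10*A^2 - 10*A^-2 - 5*A^-6 - A^-10; d^6 = A^12 + 6*A^8 + 15*A^4 + 20 + 15*A^-4 + 6*A^-8 + A^-12.
  A^10 * (d^4) = A^18 + 4*A^14 + 6*A^10 + 4*A^6 + A^2
  A^8 * (10*d^3) = -10*A^14 - 30*A^10 - 30*A^6 - 10*A^2
  A^6 * (38*d^2 + 7*d^4) = 7*A^14 + 66*A^10 + 118*A^6 + 66*A^2 + 7*A^-2
  A^4 * (67*d + 49*d^3 + 4*d^5) = -4*A^14 - 69*A^10 - 254*A^6 - 254*A^2 - 69*A^-2 - 4*A^-6
  A^2 * (46 + 130*d^2 + 33*d^4 + d^6) = A^14 + 39*A^10 + 277*A^6 + 524*A^2 + 277*A^-2 + 39*A^-6 + A^-10
  A^0 * (131*d + 110*d^3 + 11*d^5) = -11*A^10 - 165*A^6 - 571*A^2 - 571*A^-2 - 165*A^-6 - 11*A^-10
  A^-2 * (25 + 133*d^2 + 51*d^4 + d^6) = A^10 + 57*A^6 + 352*A^2 + 617*A^-2 + 352*A^-6 + 57*A^-10 + A^-14
  A^-4 * (37*d + 72*d^3 + 11*d^5) = -11*A^6 - 127*A^2 - 363*A^-2 - 363*A^-6 - 127*A^-10 - 11*A^-14
  A^-6 * (25*d^2 + 19*d^4 + d^6) = A^6 + 25*A^2 + 116*A^-2 + 184*A^-6 + 116*A^-10 + 25*A^-14 + A^-18
  A^-8 * (8*d^3 + 2*d^5) = -2*A^2 - 18*A^-2 - 44*A^-6 - 44*A^-10 - 18*A^-14 - 2*A^-18
  A^-10 * (d^4) = A^-2 + 4*A^-6 + 6*A^-10 + 4*A^-14 + A^-18
Summing the groups: <K> = A^18 - 2*A^14 + 2*A^10 - 3*A^6 + 4*A^2 - 3*A^-2 + 3*A^-6 - 2*A^-10 + A^-14
Normalise by the writhe: (-A^3)^(-w) = (-A^3)^(2) = A^6, so f(A) = A^6 * <K> = A^24 - 2*A^20 + 2*A^16 - 3*A^12 + 4*A^8 - 3*A^4 + 3 - 2*A^-4 + A^-8.
Substitute A = t^(-1/4), i.e. A^e → t^(-e/4): V(t) = t^2 - 2*t + 3 - 3*t^-1 + 4*t^-2 - 3*t^-3 + 2*t^-4 - 2*t^-5 + t^-6

Answer: t^2 - 2*t + 3 - 3*t^-1 + 4*t^-2 - 3*t^-3 + 2*t^-4 - 2*t^-5 + t^-6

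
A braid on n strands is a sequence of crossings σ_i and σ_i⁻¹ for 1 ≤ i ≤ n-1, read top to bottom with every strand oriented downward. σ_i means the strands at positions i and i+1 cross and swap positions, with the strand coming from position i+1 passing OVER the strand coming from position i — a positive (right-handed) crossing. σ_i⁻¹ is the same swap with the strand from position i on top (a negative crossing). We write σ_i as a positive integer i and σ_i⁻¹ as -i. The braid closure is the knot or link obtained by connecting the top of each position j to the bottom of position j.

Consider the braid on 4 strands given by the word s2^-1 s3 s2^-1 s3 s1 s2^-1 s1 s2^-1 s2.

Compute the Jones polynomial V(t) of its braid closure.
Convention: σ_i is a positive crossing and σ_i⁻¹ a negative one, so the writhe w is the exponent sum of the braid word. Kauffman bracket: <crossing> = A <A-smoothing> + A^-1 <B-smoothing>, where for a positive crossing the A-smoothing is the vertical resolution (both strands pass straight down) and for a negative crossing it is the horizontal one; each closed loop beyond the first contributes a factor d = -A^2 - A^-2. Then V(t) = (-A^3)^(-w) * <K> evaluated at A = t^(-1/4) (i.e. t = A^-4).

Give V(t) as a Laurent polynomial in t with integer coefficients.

The presented braid s2^-1 s3 s2^-1 s3 s1 s2^-1 s1 s2^-1 s2 on 4 strands reduces by inverse Markov moves (closure unchanged at each step):
  Deconjugate: the word is γ·β·γ⁻¹ with γ = s2^-1 (prefix) and γ⁻¹ = s2 (suffix); strip both.
Reduced to β = s3 s2^-1 s3 s1 s2^-1 s1 s2^-1 on 4 strands, 7 crossings.
Compute on β:
Braid: s3 s2^-1 s3 s1 s2^-1 s1 s2^-1 on 4 strands, 7 crossings.
Writhe w = (#positive) - (#negative) = 4 - 3 = 1.
Enumerate smoothing states for the bracket polynomial. There are 2^7 = 128 states.
For each crossing: s=0 is the vertical smoothing, s=1 horizontal. Crossing k contributes A^(sign_k * (1 - 2*s_k)); loop factor d = -A^2 - A^-2.
Tabulate the states by total A-exponent and number of loops L (A-exp: L × count):
  A^7: L=5 ×1
  A^5: L=4 ×7
  A^3: L=3 ×21
  A^1: L=2 ×32, L=4 ×3
  A^-1: L=1 ×21, L=3 ×14
  A^-3: L=2 ×19, L=4 ×2
  A^-5: L=3 ×7
  A^-7: L=4 ×1
Each group contributes A^e * Σ count * d^(L-1):
Powers of d = -A^2 - A^-2: d^2 = A^4 + 2 + A^-4; d^3 = -A^6 - 3*A^2 - 3*A^-2 - A^-6; d^4 = A^8 + 4*A^4 + 6 + 4*A^-4 + A^-8.
  A^7 * (d^4) = A^15 + 4*A^11 + 6*A^7 + 4*A^3 + A^-1
  A^5 * (7*d^3) = -7*A^11 - 21*A^7 - 21*A^3 - 7*A^-1
  A^3 * (21*d^2) = 21*A^7 + 42*A^3 + 21*A^-1
  A^1 * (32*d + 3*d^3) = -3*A^7 - 41*A^3 - 41*A^-1 - 3*A^-5
  A^-1 * (21 + 14*d^2) = 14*A^3 + 49*A^-1 + 14*A^-5
  A^-3 * (19*d + 2*d^3) = -2*A^3 - 25*A^-1 - 25*A^-5 - 2*A^-9
  A^-5 * (7*d^2) = 7*A^-1 + 14*A^-5 + 7*A^-9
  A^-7 * (d^3) = -A^-1 - 3*A^-5 - 3*A^-9 - A^-13
Summing the groups: <K> = A^15 - 3*A^11 + 3*A^7 - 4*A^3 + 4*A^-1 - 3*A^-5 + 2*A^-9 - A^-13
Normalise by the writhe: (-A^3)^(-w) = (-A^3)^(-1) = -A^-3, so f(A) = -A^-3 * <K> = -A^12 + 3*A^8 - 3*A^4 + 4 - 4*A^-4 + 3*A^-8 - 2*A^-12 + A^-16.
Substitute A = t^(-1/4), i.e. A^e → t^(-e/4): V(t) = t^4 - 2*t^3 + 3*t^2 - 4*t + 4 - 3*t^-1 + 3*t^-2 - t^-3

Answer: t^4 - 2*t^3 + 3*t^2 - 4*t + 4 - 3*t^-1 + 3*t^-2 - t^-3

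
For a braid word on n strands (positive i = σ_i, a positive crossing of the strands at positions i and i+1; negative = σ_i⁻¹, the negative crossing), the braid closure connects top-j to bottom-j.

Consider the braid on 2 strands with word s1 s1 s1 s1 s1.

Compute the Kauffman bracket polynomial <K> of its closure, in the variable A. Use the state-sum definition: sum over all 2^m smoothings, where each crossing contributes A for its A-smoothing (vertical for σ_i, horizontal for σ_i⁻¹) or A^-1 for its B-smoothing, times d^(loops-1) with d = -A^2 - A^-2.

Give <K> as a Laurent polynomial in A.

Braid: s1 s1 s1 s1 s1 on 2 strands, 5 crossings.
Writhe w = (#positive) - (#negative) = 5 - 0 = 5.
State-sum expansion of <K>. There are 2^5 = 32 states.
Each crossing splits two ways (0=vertical, 1=horizontal). The state's weight is A^(#A-smoothings - #B-smoothings) * d^(loops - 1).
  state 00000: A-exp=+5, loops=2, term = A^5 * d^1
  state 00001: A-exp=+3, loops=1, term = A^3 * d^0
  state 00010: A-exp=+3, loops=1, term = A^3 * d^0
  state 00011: A-exp=+1, loops=2, term = A^1 * d^1
  state 00100: A-exp=+3, loops=1, term = A^3 * d^0
  state 00101: A-exp=+1, loops=2, term = A^1 * d^1
  state 00110: A-exp=+1, loops=2, term = A^1 * d^1
  state 00111: A-exp=-1, loops=3, term = A^-1 * d^2
  state 01000: A-exp=+3, loops=1, term = A^3 * d^0
  state 01001: A-exp=+1, loops=2, term = A^1 * d^1
  state 01010: A-exp=+1, loops=2, term = A^1 * d^1
  state 01011: A-exp=-1, loops=3, term = A^-1 * d^2
  state 01100: A-exp=+1, loops=2, term = A^1 * d^1
  state 01101: A-exp=-1, loops=3, term = A^-1 * d^2
  state 01110: A-exp=-1, loops=3, term = A^-1 * d^2
  state 01111: A-exp=-3, loops=4, term = A^-3 * d^3
  state 10000: A-exp=+3, loops=1, term = A^3 * d^0
  state 10001: A-exp=+1, loops=2, term = A^1 * d^1
  state 10010: A-exp=+1, loops=2, term = A^1 * d^1
  state 10011: A-exp=-1, loops=3, term = A^-1 * d^2
  state 10100: A-exp=+1, loops=2, term = A^1 * d^1
  state 10101: A-exp=-1, loops=3, term = A^-1 * d^2
  state 10110: A-exp=-1, loops=3, term = A^-1 * d^2
  state 10111: A-exp=-3, loops=4, term = A^-3 * d^3
  state 11000: A-exp=+1, loops=2, term = A^1 * d^1
  state 11001: A-exp=-1, loops=3, term = A^-1 * d^2
  state 11010: A-exp=-1, loops=3, term = A^-1 * d^2
  state 11011: A-exp=-3, loops=4, term = A^-3 * d^3
  state 11100: A-exp=-1, loops=3, term = A^-1 * d^2
  state 11101: A-exp=-3, loops=4, term = A^-3 * d^3
  state 11110: A-exp=-3, loops=4, term = A^-3 * d^3
  state 11111: A-exp=-5, loops=5, term = A^-5 * d^4
Collect the terms by A-exponent (count of states per loop number):
Powers of d = -A^2 - A^-2: d^2 = A^4 + 2 + A^-4; d^3 = -A^6 - 3*A^2 - 3*A^-2 - A^-6; d^4 = A^8 + 4*A^4 + 6 + 4*A^-4 + A^-8.
  A^5 * (d) = -A^7 - A^3
  A^3 * (5) = 5*A^3
  A^1 * (10*d) = -10*A^3 - 10*A^-1
  A^-1 * (10*d^2) = 10*A^3 + 20*A^-1 + 10*A^-5
  A^-3 * (5*d^3) = -5*A^3 - 15*A^-1 - 15*A^-5 - 5*A^-9
  A^-5 * (d^4) = A^3 + 4*A^-1 + 6*A^-5 + 4*A^-9 + A^-13
Summing the groups: <K> = -A^7 - A^-1 + A^-5 - A^-9 + A^-13

Answer: -A^7 - A^-1 + A^-5 - A^-9 + A^-13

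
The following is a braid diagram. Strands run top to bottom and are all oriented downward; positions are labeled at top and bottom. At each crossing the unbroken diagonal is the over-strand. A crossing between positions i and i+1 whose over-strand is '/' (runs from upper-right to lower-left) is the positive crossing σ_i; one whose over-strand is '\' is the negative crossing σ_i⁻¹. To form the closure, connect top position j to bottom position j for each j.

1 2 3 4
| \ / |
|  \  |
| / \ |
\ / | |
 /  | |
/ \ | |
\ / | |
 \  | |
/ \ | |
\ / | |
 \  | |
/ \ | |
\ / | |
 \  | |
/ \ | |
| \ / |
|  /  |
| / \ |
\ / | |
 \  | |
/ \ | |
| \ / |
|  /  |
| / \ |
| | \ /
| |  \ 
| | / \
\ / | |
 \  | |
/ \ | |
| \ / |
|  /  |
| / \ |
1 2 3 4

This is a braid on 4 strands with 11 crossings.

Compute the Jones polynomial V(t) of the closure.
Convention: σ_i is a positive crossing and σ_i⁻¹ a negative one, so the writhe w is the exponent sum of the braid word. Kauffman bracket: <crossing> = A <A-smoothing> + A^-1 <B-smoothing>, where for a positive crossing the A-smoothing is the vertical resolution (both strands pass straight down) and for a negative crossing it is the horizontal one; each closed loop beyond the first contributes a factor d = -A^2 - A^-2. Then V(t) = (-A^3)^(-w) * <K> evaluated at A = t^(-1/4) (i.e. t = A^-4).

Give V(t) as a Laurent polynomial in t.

Reading the diagram top to bottom ('/'-over between positions i,i+1 = s_i, '\'-over = s_i^-1): braid word = s2^-1 s1 s1^-1 s1^-1 s1^-1 s2 s1^-1 s2 s3^-1 s1^-1 s2.
The presented braid s2^-1 s1 s1^-1 s1^-1 s1^-1 s2 s1^-1 s2 s3^-1 s1^-1 s2 on 4 strands reduces by inverse Markov moves (closure unchanged at each step):
  Deconjugate: the word is γ·β·γ⁻¹ with γ = s2^-1 s1 (prefix) and γ⁻¹ = s1^-1 s2 (suffix); strip both.
  Destabilize: the word has the form β·s3^-1 where s3^-1 occurs only as the final letter (β ∈ B_3); drop it and the last strand → 3 strands.
Reduced to β = s1^-1 s1^-1 s1^-1 s2 s1^-1 s2 on 3 strands, 6 crossings.
Compute on β:
Braid: s1^-1 s1^-1 s1^-1 s2 s1^-1 s2 on 3 strands, 6 crossings.
Writhe w = (#positive) - (#negative) = 2 - 4 = -2.
State-sum expansion of <K>. There are 2^6 = 64 states.
Each crossing splits two ways (0=vertical, 1=horizontal). The state's weight is A^(#A-smoothings - #B-smoothings) * d^(loops - 1).
Tabulate the states by total A-exponent and number of loops L (A-exp: L × count):
  A^6: L=5 ×1
  A^4: L=4 ×6
  A^2: L=3 ×15
  A^0: L=2 ×19, L=4 ×1
  A^-2: L=1 ×11, L=3 ×4
  A^-4: L=2 ×6
  A^-6: L=3 ×1
Each group contributes A^e * Σ count * d^(L-1):
Powers of d = -A^2 - A^-2: d^2 = A^4 + 2 + A^-4; d^3 = -A^6 - 3*A^2 - 3*A^-2 - A^-6; d^4 = A^8 + 4*A^4 + 6 + 4*A^-4 + A^-8.
  A^6 * (d^4) = A^14 + 4*A^10 + 6*A^6 + 4*A^2 + A^-2
  A^4 * (6*d^3) = -6*A^10 - 18*A^6 - 18*A^2 - 6*A^-2
  A^2 * (15*d^2) = 15*A^6 + 30*A^2 + 15*A^-2
  A^0 * (19*d + d^3) = -A^6 - 22*A^2 - 22*A^-2 - A^-6
  A^-2 * (11 + 4*d^2) = 4*A^2 + 19*A^-2 + 4*A^-6
  A^-4 * (6*d) = -6*A^-2 - 6*A^-6
  A^-6 * (d^2) = A^-2 + 2*A^-6 + A^-10
Summing the groups: <K> = A^14 - 2*A^10 + 2*A^6 - 2*A^2 + 2*A^-2 - A^-6 + A^-10
Normalise by the writhe: (-A^3)^(-w) = (-A^3)^(2) = A^6, so f(A) = A^6 * <K> = A^20 - 2*A^16 + 2*A^12 - 2*A^8 + 2*A^4 - 1 + A^-4.
Substitute A = t^(-1/4), i.e. A^e → t^(-e/4): V(t) = t - 1 + 2*t^-1 - 2*t^-2 + 2*t^-3 - 2*t^-4 + t^-5

Answer: t - 1 + 2*t^-1 - 2*t^-2 + 2*t^-3 - 2*t^-4 + t^-5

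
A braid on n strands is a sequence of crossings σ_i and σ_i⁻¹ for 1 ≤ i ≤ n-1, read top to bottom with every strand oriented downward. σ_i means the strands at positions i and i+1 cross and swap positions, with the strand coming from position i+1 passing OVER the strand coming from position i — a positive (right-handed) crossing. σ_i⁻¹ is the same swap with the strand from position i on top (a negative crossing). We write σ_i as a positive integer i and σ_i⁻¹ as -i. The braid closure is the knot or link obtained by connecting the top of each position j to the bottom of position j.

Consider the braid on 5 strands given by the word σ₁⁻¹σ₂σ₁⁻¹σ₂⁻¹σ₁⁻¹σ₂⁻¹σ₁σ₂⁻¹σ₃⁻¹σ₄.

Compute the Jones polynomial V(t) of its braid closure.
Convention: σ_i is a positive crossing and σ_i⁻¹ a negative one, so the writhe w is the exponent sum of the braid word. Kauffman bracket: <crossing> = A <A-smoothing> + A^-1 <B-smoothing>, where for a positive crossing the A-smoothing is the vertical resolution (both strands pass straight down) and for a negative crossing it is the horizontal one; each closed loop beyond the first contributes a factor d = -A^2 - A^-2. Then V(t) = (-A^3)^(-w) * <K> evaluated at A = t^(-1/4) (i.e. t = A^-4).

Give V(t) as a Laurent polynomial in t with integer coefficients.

The presented braid s1^-1 s2 s1^-1 s2^-1 s1^-1 s2^-1 s1 s2^-1 s3^-1 s4 on 5 strands reduces by inverse Markov moves (closure unchanged at each step):
  Destabilize: the word has the form β·s4 where s4 occurs only as the final letter (β ∈ B_4); drop it and the last strand → 4 strands.
  Destabilize: the word has the form β·s3^-1 where s3^-1 occurs only as the final letter (β ∈ B_3); drop it and the last strand → 3 strands.
Reduced to β = s1^-1 s2 s1^-1 s2^-1 s1^-1 s2^-1 s1 s2^-1 on 3 strands, 8 crossings.
Compute on β:
Braid: s1^-1 s2 s1^-1 s2^-1 s1^-1 s2^-1 s1 s2^-1 on 3 strands, 8 crossings.
Writhe w = (#positive) - (#negative) = 2 - 6 = -4.
State-sum expansion of <K>. There are 2^8 = 256 states.
Smooth each crossing (0=||, 1=⌣⌢); contribution A^(Σ sign_k(1-2s_k)) * d^(L-1).
Tabulate the states by total A-exponent and number of loops L (A-exp: L × count):
  A^8: L=3 ×1
  A^6: L=2 ×6, L=4 ×2
  A^4: L=1 ×9, L=3 ×19
  A^2: L=2 ×46, L=4 ×10
  A^0: L=1 ×25, L=3 ×43, L=5 ×2
  A^-2: L=2 ×44, L=4 ×12
  A^-4: L=1 ×10, L=3 ×18
  A^-6: L=2 ×8
  A^-8: L=1 ×1
Each group contributes A^e * Σ count * d^(L-1):
Powers of d = -A^2 - A^-2: d^2 = A^4 + 2 + A^-4; d^3 = -A^6 - 3*A^2 - 3*A^-2 - A^-6; d^4 = A^8 + 4*A^4 + 6 + 4*A^-4 + A^-8.
  A^8 * (d^2) = A^12 + 2*A^8 + A^4
  A^6 * (6*d + 2*d^3) = -2*A^12 - 12*A^8 - 12*A^4 - 2
  A^4 * (9 + 19*d^2) = 19*A^8 + 47*A^4 + 19
  A^2 * (46*d + 10*d^3) = -10*A^8 - 76*A^4 - 76 - 10*A^-4
  A^0 * (25 + 43*d^2 + 2*d^4) = 2*A^8 + 51*A^4 + 123 + 51*A^-4 + 2*A^-8
  A^-2 * (44*d + 12*d^3) = -12*A^4 - 80 - 80*A^-4 - 12*A^-8
  A^-4 * (10 + 18*d^2) = 18 + 46*A^-4 + 18*A^-8
  A^-6 * (8*d) = -8*A^-4 - 8*A^-8
  A^-8 * (1) = A^-8
Summing the groups: <K> = -A^12 + A^8 - A^4 + 2 - A^-4 + A^-8
Normalise by the writhe: (-A^3)^(-w) = (-A^3)^(4) = A^12, so f(A) = A^12 * <K> = -A^24 + A^20 - A^16 + 2*A^12 - A^8 + A^4.
Substitute A = t^(-1/4), i.e. A^e → t^(-e/4): V(t) = t^-1 - t^-2 + 2*t^-3 - t^-4 + t^-5 - t^-6

Answer: t^-1 - t^-2 + 2*t^-3 - t^-4 + t^-5 - t^-6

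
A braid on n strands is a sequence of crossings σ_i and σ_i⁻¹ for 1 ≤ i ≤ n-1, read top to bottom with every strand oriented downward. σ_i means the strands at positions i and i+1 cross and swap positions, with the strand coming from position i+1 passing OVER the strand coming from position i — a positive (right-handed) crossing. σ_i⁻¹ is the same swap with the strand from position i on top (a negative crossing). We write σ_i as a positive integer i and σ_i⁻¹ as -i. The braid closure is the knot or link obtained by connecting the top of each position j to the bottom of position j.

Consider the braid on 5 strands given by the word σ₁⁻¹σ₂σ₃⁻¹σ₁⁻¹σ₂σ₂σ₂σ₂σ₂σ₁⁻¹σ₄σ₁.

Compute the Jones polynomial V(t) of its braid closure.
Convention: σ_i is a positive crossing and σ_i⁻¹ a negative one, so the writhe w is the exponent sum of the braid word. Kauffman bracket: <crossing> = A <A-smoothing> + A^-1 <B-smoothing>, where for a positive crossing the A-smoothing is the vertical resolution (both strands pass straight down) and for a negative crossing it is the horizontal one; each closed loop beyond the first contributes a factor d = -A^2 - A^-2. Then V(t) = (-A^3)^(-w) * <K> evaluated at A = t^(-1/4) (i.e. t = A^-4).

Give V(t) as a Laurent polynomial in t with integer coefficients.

The presented braid s1^-1 s2 s3^-1 s1^-1 s2 s2 s2 s2 s2 s1^-1 s4 s1 on 5 strands reduces by inverse Markov moves (closure unchanged at each step):
  Deconjugate: the word is γ·β·γ⁻¹ with γ = s1^-1 (prefix) and γ⁻¹ = s1 (suffix); strip both.
  Destabilize: the word has the form β·s4 where s4 occurs only as the final letter (β ∈ B_4); drop it and the last strand → 4 strands.
Reduced to β = s2 s3^-1 s1^-1 s2 s2 s2 s2 s2 s1^-1 on 4 strands, 9 crossings.
Compute on β:
Braid: s2 s3^-1 s1^-1 s2 s2 s2 s2 s2 s1^-1 on 4 strands, 9 crossings.
Writhe w = (#positive) - (#negative) = 6 - 3 = 3.
Enumerate smoothing states for the bracket polynomial. There are 2^9 = 512 states.
Smooth each crossing (0=||, 1=⌣⌢); contribution A^(Σ sign_k(1-2s_k)) * d^(L-1).
Tabulate the states by total A-exponent and number of loops L (A-exp: L × count):
  A^9: L=3 ×1
  A^7: L=2 ×8, L=4 ×1
  A^5: L=1 ×17, L=3 ×19
  A^3: L=2 ×63, L=4 ×21
  A^1: L=3 ×111, L=5 ×15
  A^-1: L=4 ×120, L=6 ×6
  A^-3: L=5 ×83, L=7 ×1
  A^-5: L=6 ×36
  A^-7: L=7 ×9
  A^-9: L=8 ×1
Each group contributes A^e * Σ count * d^(L-1):
Powers of d = -A^2 - A^-2: d^2 = A^4 + 2 + A^-4; d^3 = -A^6 - 3*A^2 - 3*A^-2 - A^-6; d^4 = A^8 + 4*A^4 + 6 + 4*A^-4 + A^-8; d^5 = -A^10 - 5*A^6 - 10*A^2 - 10*A^-2 - 5*A^-6 - A^-10; d^6 = A^12 + 6*A^8 + 15*A^4 + 20 + 15*A^-4 + 6*A^-8 + A^-12; d^7 = -A^14 - 7*A^10 - 21*A^6 - 35*A^2 - 35*A^-2 - 21*A^-6 - 7*A^-10 - A^-14.
  A^9 * (d^2) = A^13 + 2*A^9 + A^5
  A^7 * (8*d + d^3) = -A^13 - 11*A^9 - 11*A^5 - A
  A^5 * (17 + 19*d^2) = 19*A^9 + 55*A^5 + 19*A
  A^3 * (63*d + 21*d^3) = -21*A^9 - 126*A^5 - 126*A - 21*A^-3
  A^1 * (111*d^2 + 15*d^4) = 15*A^9 + 171*A^5 + 312*A + 171*A^-3 + 15*A^-7
  A^-1 * (120*d^3 + 6*d^5) = -6*A^9 - 150*A^5 - 420*A - 420*A^-3 - 150*A^-7 - 6*A^-11
  A^-3 * (83*d^4 + d^6) = A^9 + 89*A^5 + 347*A + 518*A^-3 + 347*A^-7 + 89*A^-11 + A^-15
  A^-5 * (36*d^5) = -36*A^5 - 180*A - 360*A^-3 - 360*A^-7 - 180*A^-11 - 36*A^-15
  A^-7 * (9*d^6) = 9*A^5 + 54*A + 135*A^-3 + 180*A^-7 + 135*A^-11 + 54*A^-15 + 9*A^-19
  A^-9 * (d^7) = -A^5 - 7*A - 21*A^-3 - 35*A^-7 - 35*A^-11 - 21*A^-15 - 7*A^-19 - A^-23
Summing the groups: <K> = -A^9 + A^5 - 2*A + 2*A^-3 - 3*A^-7 + 3*A^-11 - 2*A^-15 + 2*A^-19 - A^-23
Normalise by the writhe: (-A^3)^(-w) = (-A^3)^(-3) = -A^-9, so f(A) = -A^-9 * <K> = 1 - A^-4 + 2*A^-8 - 2*A^-12 + 3*A^-16 - 3*A^-20 + 2*A^-24 - 2*A^-28 + A^-32.
Substitute A = t^(-1/4), i.e. A^e → t^(-e/4): V(t) = t^8 - 2*t^7 + 2*t^6 - 3*t^5 + 3*t^4 - 2*t^3 + 2*t^2 - t + 1

Answer: t^8 - 2*t^7 + 2*t^6 - 3*t^5 + 3*t^4 - 2*t^3 + 2*t^2 - t + 1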